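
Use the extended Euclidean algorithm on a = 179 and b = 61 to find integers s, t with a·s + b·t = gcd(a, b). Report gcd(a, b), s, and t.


Euclidean algorithm on (179, 61) — divide until remainder is 0:
  179 = 2 · 61 + 57
  61 = 1 · 57 + 4
  57 = 14 · 4 + 1
  4 = 4 · 1 + 0
gcd(179, 61) = 1.
Track Bezout coefficients alongside the remainders: start with r₀ = 179 = a·1 + b·0 (s = 1, t = 0) and r₁ = 61 = a·0 + b·1 (s = 0, t = 1); each new remainder r_{k+1} = r_{k-1} − q_k·r_k inherits s_{k+1} = s_{k-1} − q_k·s_k, t_{k+1} = t_{k-1} − q_k·t_k, so r_k = a·s_k + b·t_k at every step:
  q = 2: r = 57, s = 1 − 2·0 = 1, t = 0 − 2·1 = -2  (check: 179·1 + 61·(-2) = 57)
  q = 1: r = 4, s = 0 − 1·1 = -1, t = 1 − 1·(-2) = 3  (check: 179·(-1) + 61·3 = 4)
  q = 14: r = 1, s = 1 − 14·(-1) = 15, t = -2 − 14·3 = -44  (check: 179·15 + 61·(-44) = 1)
The row with r = 1 (the gcd) gives the Bezout coefficients s = 15, t = -44.
Result: 179 · (15) + 61 · (-44) = 1.

gcd(179, 61) = 1; s = 15, t = -44 (check: 179·15 + 61·(-44) = 1).


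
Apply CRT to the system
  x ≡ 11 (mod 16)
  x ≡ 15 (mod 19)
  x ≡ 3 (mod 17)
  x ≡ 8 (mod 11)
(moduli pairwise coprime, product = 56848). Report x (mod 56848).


Product of moduli M = 16 · 19 · 17 · 11 = 56848.
Merge one congruence at a time:
  Start: x ≡ 11 (mod 16).
  Combine with x ≡ 15 (mod 19); new modulus lcm = 304.
    Write x = 11 + 16·t and substitute into x ≡ 15 (mod 19): 16·t ≡ 15 − 11 = 4 (mod 19).
    The inverse of 16 mod 19 is 6 (since 16·6 = 96 = 5·19 + 1), so t ≡ 6·4 = 24 ≡ 5 (mod 19).
    Then x = 11 + 16·5 = 91, valid modulo lcm(16, 19) = 304: x ≡ 91 (mod 304).
  Combine with x ≡ 3 (mod 17); new modulus lcm = 5168.
    Write x = 91 + 304·t and substitute into x ≡ 3 (mod 17): 304·t ≡ 3 − 91 = -88 (mod 17).
    Reduce coefficients mod 17: 15·t ≡ 14 (mod 17).
    The inverse of 15 mod 17 is 8 (since 15·8 = 120 = 7·17 + 1), so t ≡ 8·14 = 112 ≡ 10 (mod 17).
    Then x = 91 + 304·10 = 3131, valid modulo lcm(304, 17) = 5168: x ≡ 3131 (mod 5168).
  Combine with x ≡ 8 (mod 11); new modulus lcm = 56848.
    Write x = 3131 + 5168·t and substitute into x ≡ 8 (mod 11): 5168·t ≡ 8 − 3131 = -3123 (mod 11).
    Reduce coefficients mod 11: 9·t ≡ 1 (mod 11).
    The inverse of 9 mod 11 is 5 (since 9·5 = 45 = 4·11 + 1), so t ≡ 5·1 = 5 ≡ 5 (mod 11).
    Then x = 3131 + 5168·5 = 28971, valid modulo lcm(5168, 11) = 56848: x ≡ 28971 (mod 56848).
Verify against each original: 28971 mod 16 = 11, 28971 mod 19 = 15, 28971 mod 17 = 3, 28971 mod 11 = 8.

x ≡ 28971 (mod 56848).


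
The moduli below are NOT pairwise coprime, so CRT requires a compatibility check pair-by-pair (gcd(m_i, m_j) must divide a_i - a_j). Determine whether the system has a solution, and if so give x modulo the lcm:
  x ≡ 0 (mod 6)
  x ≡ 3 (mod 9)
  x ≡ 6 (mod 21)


Moduli 6, 9, 21 are not pairwise coprime, so CRT works modulo lcm(m_i) when all pairwise compatibility conditions hold.
Pairwise compatibility: gcd(m_i, m_j) must divide a_i - a_j for every pair.
Merge one congruence at a time:
  Start: x ≡ 0 (mod 6).
  Combine with x ≡ 3 (mod 9): gcd(6, 9) = 3; 3 - 0 = 3, which IS divisible by 3, so compatible.
    Write x = 0 + 6·t and substitute into x ≡ 3 (mod 9): 6·t ≡ 3 − 0 = 3 (mod 9).
    Divide the congruence (and modulus) by g = 3: 2·t ≡ 1 (mod 3).
    The inverse of 2 mod 3 is 2 (since 2·2 = 4 = 1·3 + 1), so t ≡ 2·1 = 2 ≡ 2 (mod 3).
    Then x = 0 + 6·2 = 12, valid modulo lcm(6, 9) = 18: x ≡ 12 (mod 18).
  Combine with x ≡ 6 (mod 21): gcd(18, 21) = 3; 6 - 12 = -6, which IS divisible by 3, so compatible.
    Write x = 12 + 18·t and substitute into x ≡ 6 (mod 21): 18·t ≡ 6 − 12 = -6 (mod 21).
    Divide the congruence (and modulus) by g = 3: 6·t ≡ -2 (mod 7).
    Reduce coefficients mod 7: 6·t ≡ 5 (mod 7).
    The inverse of 6 mod 7 is 6 (since 6·6 = 36 = 5·7 + 1), so t ≡ 6·5 = 30 ≡ 2 (mod 7).
    Then x = 12 + 18·2 = 48, valid modulo lcm(18, 21) = 126: x ≡ 48 (mod 126).
Verify: 48 mod 6 = 0, 48 mod 9 = 3, 48 mod 21 = 6.

x ≡ 48 (mod 126).


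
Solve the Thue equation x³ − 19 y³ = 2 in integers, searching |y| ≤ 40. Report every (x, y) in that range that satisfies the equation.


The equation is x³ - 19y³ = 2. For fixed y, x³ = 19·y³ + 2, so a solution requires the RHS to be a perfect cube.
Strategy: iterate y from -40 to 40, compute RHS = 19·y³ + 2, and check whether it is a (positive or negative) perfect cube.
Check small values of y:
  y = 0: RHS = 2 is not a perfect cube.
  y = 1: RHS = 21 is not a perfect cube.
  y = -1: RHS = -17 is not a perfect cube.
  y = 2: RHS = 154 is not a perfect cube.
  y = -2: RHS = -150 is not a perfect cube.
  y = 3: RHS = 515 is not a perfect cube.
  y = -3: RHS = -511 is not a perfect cube.
Continuing the search up to |y| = 40 finds no solutions either.
No (x, y) in the scanned range satisfies the equation.

No integer solutions with |y| ≤ 40.


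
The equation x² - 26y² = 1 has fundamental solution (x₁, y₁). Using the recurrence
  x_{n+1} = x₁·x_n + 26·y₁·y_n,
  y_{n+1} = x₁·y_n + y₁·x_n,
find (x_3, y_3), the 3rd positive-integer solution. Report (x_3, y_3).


Step 1: Find the fundamental solution (x₁, y₁) of x² - 26y² = 1.
  Expand √26 as a continued fraction. a₀ = ⌊√26⌋ = 5; iterate m_{k+1} = d_k·a_k − m_k, d_{k+1} = (26 − m_{k+1}²)/d_k, a_{k+1} = ⌊(a₀ + m_{k+1})/d_{k+1}⌋ (starting m₀ = 0, d₀ = 1), with convergents p_k = a_k·p_{k-1} + p_{k-2}, q_k = a_k·q_{k-1} + q_{k-2} (p₋₁ = 1, q₋₁ = 0):
  k = 0: a₀ = 5; p₀/q₀ = 5/1; p₀² − 26·q₀² = 25 − 26 = -1.
  k = 1: m = 5, d = 1, a = ⌊(5 + 5)/1⌋ = 10; p/q = (10·5 + 1)/(10·1 + 0) = 51/10; p² − 26·q² = 2601 − 2600 = 1.
  The first convergent with p² − 26·q² = 1 gives the fundamental solution (x₁, y₁) = (51, 10).
Step 2: Apply the recurrence (x_{n+1}, y_{n+1}) = (x₁x_n + 26y₁y_n, x₁y_n + y₁x_n) repeatedly.
  From (x_1, y_1) = (51, 10): x_2 = 51·51 + 26·10·10 = 5201; y_2 = 51·10 + 10·51 = 1020.
  From (x_2, y_2) = (5201, 1020): x_3 = 51·5201 + 26·10·1020 = 530451; y_3 = 51·1020 + 10·5201 = 104030.
Step 3: Verify x_3² - 26·y_3² = 281378263401 - 281378263400 = 1 (should be 1). ✓

(x_1, y_1) = (51, 10); (x_3, y_3) = (530451, 104030).


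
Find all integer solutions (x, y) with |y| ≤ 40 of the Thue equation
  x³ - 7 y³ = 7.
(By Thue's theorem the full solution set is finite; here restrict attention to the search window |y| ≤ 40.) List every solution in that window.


The equation is x³ - 7y³ = 7. For fixed y, x³ = 7·y³ + 7, so a solution requires the RHS to be a perfect cube.
Strategy: iterate y from -40 to 40, compute RHS = 7·y³ + 7, and check whether it is a (positive or negative) perfect cube.
Check small values of y:
  y = 0: RHS = 7 is not a perfect cube.
  y = 1: RHS = 14 is not a perfect cube.
  y = -1: RHS = 0 = (0)³ ⇒ x = 0 works.
  y = 2: RHS = 63 is not a perfect cube.
  y = -2: RHS = -49 is not a perfect cube.
  y = 3: RHS = 196 is not a perfect cube.
  y = -3: RHS = -182 is not a perfect cube.
Continuing the search up to |y| = 40 finds no further solutions beyond those listed.
Collected solutions: (0, -1).

Solutions (with |y| ≤ 40): (0, -1).


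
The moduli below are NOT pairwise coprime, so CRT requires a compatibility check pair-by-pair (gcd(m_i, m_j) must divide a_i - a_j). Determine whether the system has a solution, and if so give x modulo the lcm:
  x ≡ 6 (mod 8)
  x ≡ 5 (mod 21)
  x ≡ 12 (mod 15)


Moduli 8, 21, 15 are not pairwise coprime, so CRT works modulo lcm(m_i) when all pairwise compatibility conditions hold.
Pairwise compatibility: gcd(m_i, m_j) must divide a_i - a_j for every pair.
Merge one congruence at a time:
  Start: x ≡ 6 (mod 8).
  Combine with x ≡ 5 (mod 21): gcd(8, 21) = 1; 5 - 6 = -1, which IS divisible by 1, so compatible.
    Write x = 6 + 8·t and substitute into x ≡ 5 (mod 21): 8·t ≡ 5 − 6 = -1 (mod 21).
    Reduce coefficients mod 21: 8·t ≡ 20 (mod 21).
    The inverse of 8 mod 21 is 8 (since 8·8 = 64 = 3·21 + 1), so t ≡ 8·20 = 160 ≡ 13 (mod 21).
    Then x = 6 + 8·13 = 110, valid modulo lcm(8, 21) = 168: x ≡ 110 (mod 168).
  Combine with x ≡ 12 (mod 15): gcd(168, 15) = 3, and 12 - 110 = -98 is NOT divisible by 3.
    ⇒ system is inconsistent (no integer solution).

No solution (the system is inconsistent).


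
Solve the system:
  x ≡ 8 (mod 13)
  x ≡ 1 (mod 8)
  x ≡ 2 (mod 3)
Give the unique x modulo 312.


Moduli 13, 8, 3 are pairwise coprime; by CRT there is a unique solution modulo M = 13 · 8 · 3 = 312.
Solve pairwise, accumulating the modulus:
  Start with x ≡ 8 (mod 13).
  Combine with x ≡ 1 (mod 8): since gcd(13, 8) = 1, we get a unique residue mod 104.
    Write x = 8 + 13·t and substitute into x ≡ 1 (mod 8): 13·t ≡ 1 − 8 = -7 (mod 8).
    Reduce coefficients mod 8: 5·t ≡ 1 (mod 8).
    The inverse of 5 mod 8 is 5 (since 5·5 = 25 = 3·8 + 1), so t ≡ 5·1 = 5 ≡ 5 (mod 8).
    Then x = 8 + 13·5 = 73, valid modulo lcm(13, 8) = 104: x ≡ 73 (mod 104).
  Combine with x ≡ 2 (mod 3): since gcd(104, 3) = 1, we get a unique residue mod 312.
    Write x = 73 + 104·t and substitute into x ≡ 2 (mod 3): 104·t ≡ 2 − 73 = -71 (mod 3).
    Reduce coefficients mod 3: 2·t ≡ 1 (mod 3).
    The inverse of 2 mod 3 is 2 (since 2·2 = 4 = 1·3 + 1), so t ≡ 2·1 = 2 ≡ 2 (mod 3).
    Then x = 73 + 104·2 = 281, valid modulo lcm(104, 3) = 312: x ≡ 281 (mod 312).
Verify: 281 mod 13 = 8 ✓, 281 mod 8 = 1 ✓, 281 mod 3 = 2 ✓.

x ≡ 281 (mod 312).


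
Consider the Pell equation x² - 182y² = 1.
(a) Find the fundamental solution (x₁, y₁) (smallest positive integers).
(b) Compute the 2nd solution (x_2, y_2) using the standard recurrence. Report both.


Step 1: Find the fundamental solution (x₁, y₁) of x² - 182y² = 1.
  Expand √182 as a continued fraction. a₀ = ⌊√182⌋ = 13; iterate m_{k+1} = d_k·a_k − m_k, d_{k+1} = (182 − m_{k+1}²)/d_k, a_{k+1} = ⌊(a₀ + m_{k+1})/d_{k+1}⌋ (starting m₀ = 0, d₀ = 1), with convergents p_k = a_k·p_{k-1} + p_{k-2}, q_k = a_k·q_{k-1} + q_{k-2} (p₋₁ = 1, q₋₁ = 0):
  k = 0: a₀ = 13; p₀/q₀ = 13/1; p₀² − 182·q₀² = 169 − 182 = -13.
  k = 1: m = 13, d = 13, a = ⌊(13 + 13)/13⌋ = 2; p/q = (2·13 + 1)/(2·1 + 0) = 27/2; p² − 182·q² = 729 − 728 = 1.
  The first convergent with p² − 182·q² = 1 gives the fundamental solution (x₁, y₁) = (27, 2).
Step 2: Apply the recurrence (x_{n+1}, y_{n+1}) = (x₁x_n + 182y₁y_n, x₁y_n + y₁x_n) repeatedly.
  From (x_1, y_1) = (27, 2): x_2 = 27·27 + 182·2·2 = 1457; y_2 = 27·2 + 2·27 = 108.
Step 3: Verify x_2² - 182·y_2² = 2122849 - 2122848 = 1 (should be 1). ✓

(x_1, y_1) = (27, 2); (x_2, y_2) = (1457, 108).


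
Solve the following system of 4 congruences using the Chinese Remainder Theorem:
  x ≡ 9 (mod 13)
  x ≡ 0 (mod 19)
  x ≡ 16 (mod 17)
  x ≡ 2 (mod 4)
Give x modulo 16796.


Product of moduli M = 13 · 19 · 17 · 4 = 16796.
Merge one congruence at a time:
  Start: x ≡ 9 (mod 13).
  Combine with x ≡ 0 (mod 19); new modulus lcm = 247.
    Write x = 9 + 13·t and substitute into x ≡ 0 (mod 19): 13·t ≡ 0 − 9 = -9 (mod 19).
    Reduce coefficients mod 19: 13·t ≡ 10 (mod 19).
    The inverse of 13 mod 19 is 3 (since 13·3 = 39 = 2·19 + 1), so t ≡ 3·10 = 30 ≡ 11 (mod 19).
    Then x = 9 + 13·11 = 152, valid modulo lcm(13, 19) = 247: x ≡ 152 (mod 247).
  Combine with x ≡ 16 (mod 17); new modulus lcm = 4199.
    Write x = 152 + 247·t and substitute into x ≡ 16 (mod 17): 247·t ≡ 16 − 152 = -136 (mod 17).
    Reduce coefficients mod 17: 9·t ≡ 0 (mod 17).
    The inverse of 9 mod 17 is 2 (since 9·2 = 18 = 1·17 + 1), so t ≡ 2·0 = 0 ≡ 0 (mod 17).
    Then x = 152 + 247·0 = 152, valid modulo lcm(247, 17) = 4199: x ≡ 152 (mod 4199).
  Combine with x ≡ 2 (mod 4); new modulus lcm = 16796.
    Write x = 152 + 4199·t and substitute into x ≡ 2 (mod 4): 4199·t ≡ 2 − 152 = -150 (mod 4).
    Reduce coefficients mod 4: 3·t ≡ 2 (mod 4).
    The inverse of 3 mod 4 is 3 (since 3·3 = 9 = 2·4 + 1), so t ≡ 3·2 = 6 ≡ 2 (mod 4).
    Then x = 152 + 4199·2 = 8550, valid modulo lcm(4199, 4) = 16796: x ≡ 8550 (mod 16796).
Verify against each original: 8550 mod 13 = 9, 8550 mod 19 = 0, 8550 mod 17 = 16, 8550 mod 4 = 2.

x ≡ 8550 (mod 16796).


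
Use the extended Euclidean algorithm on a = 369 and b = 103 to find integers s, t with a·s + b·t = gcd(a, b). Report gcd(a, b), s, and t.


Euclidean algorithm on (369, 103) — divide until remainder is 0:
  369 = 3 · 103 + 60
  103 = 1 · 60 + 43
  60 = 1 · 43 + 17
  43 = 2 · 17 + 9
  17 = 1 · 9 + 8
  9 = 1 · 8 + 1
  8 = 8 · 1 + 0
gcd(369, 103) = 1.
Track Bezout coefficients alongside the remainders: start with r₀ = 369 = a·1 + b·0 (s = 1, t = 0) and r₁ = 103 = a·0 + b·1 (s = 0, t = 1); each new remainder r_{k+1} = r_{k-1} − q_k·r_k inherits s_{k+1} = s_{k-1} − q_k·s_k, t_{k+1} = t_{k-1} − q_k·t_k, so r_k = a·s_k + b·t_k at every step:
  q = 3: r = 60, s = 1 − 3·0 = 1, t = 0 − 3·1 = -3  (check: 369·1 + 103·(-3) = 60)
  q = 1: r = 43, s = 0 − 1·1 = -1, t = 1 − 1·(-3) = 4  (check: 369·(-1) + 103·4 = 43)
  q = 1: r = 17, s = 1 − 1·(-1) = 2, t = -3 − 1·4 = -7  (check: 369·2 + 103·(-7) = 17)
  q = 2: r = 9, s = -1 − 2·2 = -5, t = 4 − 2·(-7) = 18  (check: 369·(-5) + 103·18 = 9)
  q = 1: r = 8, s = 2 − 1·(-5) = 7, t = -7 − 1·18 = -25  (check: 369·7 + 103·(-25) = 8)
  q = 1: r = 1, s = -5 − 1·7 = -12, t = 18 − 1·(-25) = 43  (check: 369·(-12) + 103·43 = 1)
The row with r = 1 (the gcd) gives the Bezout coefficients s = -12, t = 43.
Result: 369 · (-12) + 103 · (43) = 1.

gcd(369, 103) = 1; s = -12, t = 43 (check: 369·(-12) + 103·43 = 1).


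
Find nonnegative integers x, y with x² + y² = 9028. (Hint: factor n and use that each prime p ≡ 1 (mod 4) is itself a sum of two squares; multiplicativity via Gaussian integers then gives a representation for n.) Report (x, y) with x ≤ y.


Step 1: Factor n = 9028 = 2^2 · 37 · 61.
Step 2: Check the mod-4 condition on each prime factor: 2 = 2 (special); 37 ≡ 1 (mod 4), exponent 1; 61 ≡ 1 (mod 4), exponent 1.
All primes ≡ 3 (mod 4) appear to even exponent (or don't appear), so by the two-squares theorem n IS expressible as a sum of two squares.
Step 3: Build a representation. Group n = k² · m with k = 2 and m = 37 · 61 = 2257 (a product of primes ≡ 1 (mod 4)); a representation of m scales to one of n via (k·x)² + (k·y)² = k²(x² + y²). Each prime p ≡ 1 (mod 4) is itself a sum of two squares; find a² by testing p − a² for a perfect square:
  37: 37 − 1² = 36 = 6² ⇒ 37 = 1² + 6².
  61: 61 − 1² = 60, 61 − 2² = 57, 61 − 3² = 52, 61 − 4² = 45, 61 − 5² = 36 = 6² ⇒ 61 = 5² + 6².
  Combine using the Brahmagupta–Fibonacci identity (a² + b²)(c² + d²) = (ac − bd)² + (ad + bc)² = (ac + bd)² + (ad − bc)²:
  37 · 61 = 2257: from (1² + 6²)(5² + 6²), take (1·5 − 6·6, 1·6 + 6·5) = (5 − 36, 6 + 30) = (-31, 36); dropping signs (only squares matter) gives (31, 36); check 31² + 36² = 961 + 1296 = 2257 ✓.
  Scale by k = 2: (2·31, 2·36) = (62, 72).
Step 4: Order so x ≤ y and verify: 62² + 72² = 3844 + 5184 = 9028 = n. ✓

n = 9028 = 62² + 72² (one valid representation with x ≤ y).


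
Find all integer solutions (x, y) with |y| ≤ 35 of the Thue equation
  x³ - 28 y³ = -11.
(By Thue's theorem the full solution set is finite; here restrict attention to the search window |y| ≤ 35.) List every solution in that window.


The equation is x³ - 28y³ = -11. For fixed y, x³ = 28·y³ − 11, so a solution requires the RHS to be a perfect cube.
Strategy: iterate y from -35 to 35, compute RHS = 28·y³ − 11, and check whether it is a (positive or negative) perfect cube.
Check small values of y:
  y = 0: RHS = -11 is not a perfect cube.
  y = 1: RHS = 17 is not a perfect cube.
  y = -1: RHS = -39 is not a perfect cube.
  y = 2: RHS = 213 is not a perfect cube.
  y = -2: RHS = -235 is not a perfect cube.
  y = 3: RHS = 745 is not a perfect cube.
  y = -3: RHS = -767 is not a perfect cube.
Continuing the search up to |y| = 35 finds no solutions either.
No (x, y) in the scanned range satisfies the equation.

No integer solutions with |y| ≤ 35.


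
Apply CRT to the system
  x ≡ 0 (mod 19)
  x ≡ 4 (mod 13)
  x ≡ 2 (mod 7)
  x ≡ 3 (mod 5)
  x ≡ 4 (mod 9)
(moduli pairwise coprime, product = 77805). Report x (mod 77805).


Product of moduli M = 19 · 13 · 7 · 5 · 9 = 77805.
Merge one congruence at a time:
  Start: x ≡ 0 (mod 19).
  Combine with x ≡ 4 (mod 13); new modulus lcm = 247.
    Write x = 0 + 19·t and substitute into x ≡ 4 (mod 13): 19·t ≡ 4 − 0 = 4 (mod 13).
    Reduce coefficients mod 13: 6·t ≡ 4 (mod 13).
    The inverse of 6 mod 13 is 11 (since 6·11 = 66 = 5·13 + 1), so t ≡ 11·4 = 44 ≡ 5 (mod 13).
    Then x = 0 + 19·5 = 95, valid modulo lcm(19, 13) = 247: x ≡ 95 (mod 247).
  Combine with x ≡ 2 (mod 7); new modulus lcm = 1729.
    Write x = 95 + 247·t and substitute into x ≡ 2 (mod 7): 247·t ≡ 2 − 95 = -93 (mod 7).
    Reduce coefficients mod 7: 2·t ≡ 5 (mod 7).
    The inverse of 2 mod 7 is 4 (since 2·4 = 8 = 1·7 + 1), so t ≡ 4·5 = 20 ≡ 6 (mod 7).
    Then x = 95 + 247·6 = 1577, valid modulo lcm(247, 7) = 1729: x ≡ 1577 (mod 1729).
  Combine with x ≡ 3 (mod 5); new modulus lcm = 8645.
    Write x = 1577 + 1729·t and substitute into x ≡ 3 (mod 5): 1729·t ≡ 3 − 1577 = -1574 (mod 5).
    Reduce coefficients mod 5: 4·t ≡ 1 (mod 5).
    The inverse of 4 mod 5 is 4 (since 4·4 = 16 = 3·5 + 1), so t ≡ 4·1 = 4 ≡ 4 (mod 5).
    Then x = 1577 + 1729·4 = 8493, valid modulo lcm(1729, 5) = 8645: x ≡ 8493 (mod 8645).
  Combine with x ≡ 4 (mod 9); new modulus lcm = 77805.
    Write x = 8493 + 8645·t and substitute into x ≡ 4 (mod 9): 8645·t ≡ 4 − 8493 = -8489 (mod 9).
    Reduce coefficients mod 9: 5·t ≡ 7 (mod 9).
    The inverse of 5 mod 9 is 2 (since 5·2 = 10 = 1·9 + 1), so t ≡ 2·7 = 14 ≡ 5 (mod 9).
    Then x = 8493 + 8645·5 = 51718, valid modulo lcm(8645, 9) = 77805: x ≡ 51718 (mod 77805).
Verify against each original: 51718 mod 19 = 0, 51718 mod 13 = 4, 51718 mod 7 = 2, 51718 mod 5 = 3, 51718 mod 9 = 4.

x ≡ 51718 (mod 77805).


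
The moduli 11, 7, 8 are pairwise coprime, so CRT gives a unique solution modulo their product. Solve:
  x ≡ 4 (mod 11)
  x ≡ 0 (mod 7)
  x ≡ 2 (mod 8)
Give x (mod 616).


Moduli 11, 7, 8 are pairwise coprime; by CRT there is a unique solution modulo M = 11 · 7 · 8 = 616.
Solve pairwise, accumulating the modulus:
  Start with x ≡ 4 (mod 11).
  Combine with x ≡ 0 (mod 7): since gcd(11, 7) = 1, we get a unique residue mod 77.
    Write x = 4 + 11·t and substitute into x ≡ 0 (mod 7): 11·t ≡ 0 − 4 = -4 (mod 7).
    Reduce coefficients mod 7: 4·t ≡ 3 (mod 7).
    The inverse of 4 mod 7 is 2 (since 4·2 = 8 = 1·7 + 1), so t ≡ 2·3 = 6 ≡ 6 (mod 7).
    Then x = 4 + 11·6 = 70, valid modulo lcm(11, 7) = 77: x ≡ 70 (mod 77).
  Combine with x ≡ 2 (mod 8): since gcd(77, 8) = 1, we get a unique residue mod 616.
    Write x = 70 + 77·t and substitute into x ≡ 2 (mod 8): 77·t ≡ 2 − 70 = -68 (mod 8).
    Reduce coefficients mod 8: 5·t ≡ 4 (mod 8).
    The inverse of 5 mod 8 is 5 (since 5·5 = 25 = 3·8 + 1), so t ≡ 5·4 = 20 ≡ 4 (mod 8).
    Then x = 70 + 77·4 = 378, valid modulo lcm(77, 8) = 616: x ≡ 378 (mod 616).
Verify: 378 mod 11 = 4 ✓, 378 mod 7 = 0 ✓, 378 mod 8 = 2 ✓.

x ≡ 378 (mod 616).


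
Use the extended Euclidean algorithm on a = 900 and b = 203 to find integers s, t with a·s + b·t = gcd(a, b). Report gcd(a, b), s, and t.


Euclidean algorithm on (900, 203) — divide until remainder is 0:
  900 = 4 · 203 + 88
  203 = 2 · 88 + 27
  88 = 3 · 27 + 7
  27 = 3 · 7 + 6
  7 = 1 · 6 + 1
  6 = 6 · 1 + 0
gcd(900, 203) = 1.
Track Bezout coefficients alongside the remainders: start with r₀ = 900 = a·1 + b·0 (s = 1, t = 0) and r₁ = 203 = a·0 + b·1 (s = 0, t = 1); each new remainder r_{k+1} = r_{k-1} − q_k·r_k inherits s_{k+1} = s_{k-1} − q_k·s_k, t_{k+1} = t_{k-1} − q_k·t_k, so r_k = a·s_k + b·t_k at every step:
  q = 4: r = 88, s = 1 − 4·0 = 1, t = 0 − 4·1 = -4  (check: 900·1 + 203·(-4) = 88)
  q = 2: r = 27, s = 0 − 2·1 = -2, t = 1 − 2·(-4) = 9  (check: 900·(-2) + 203·9 = 27)
  q = 3: r = 7, s = 1 − 3·(-2) = 7, t = -4 − 3·9 = -31  (check: 900·7 + 203·(-31) = 7)
  q = 3: r = 6, s = -2 − 3·7 = -23, t = 9 − 3·(-31) = 102  (check: 900·(-23) + 203·102 = 6)
  q = 1: r = 1, s = 7 − 1·(-23) = 30, t = -31 − 1·102 = -133  (check: 900·30 + 203·(-133) = 1)
The row with r = 1 (the gcd) gives the Bezout coefficients s = 30, t = -133.
Result: 900 · (30) + 203 · (-133) = 1.

gcd(900, 203) = 1; s = 30, t = -133 (check: 900·30 + 203·(-133) = 1).


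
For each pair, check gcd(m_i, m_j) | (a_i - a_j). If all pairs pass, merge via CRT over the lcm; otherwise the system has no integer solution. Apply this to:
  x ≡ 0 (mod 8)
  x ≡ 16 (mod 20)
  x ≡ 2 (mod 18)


Moduli 8, 20, 18 are not pairwise coprime, so CRT works modulo lcm(m_i) when all pairwise compatibility conditions hold.
Pairwise compatibility: gcd(m_i, m_j) must divide a_i - a_j for every pair.
Merge one congruence at a time:
  Start: x ≡ 0 (mod 8).
  Combine with x ≡ 16 (mod 20): gcd(8, 20) = 4; 16 - 0 = 16, which IS divisible by 4, so compatible.
    Write x = 0 + 8·t and substitute into x ≡ 16 (mod 20): 8·t ≡ 16 − 0 = 16 (mod 20).
    Divide the congruence (and modulus) by g = 4: 2·t ≡ 4 (mod 5).
    The inverse of 2 mod 5 is 3 (since 2·3 = 6 = 1·5 + 1), so t ≡ 3·4 = 12 ≡ 2 (mod 5).
    Then x = 0 + 8·2 = 16, valid modulo lcm(8, 20) = 40: x ≡ 16 (mod 40).
  Combine with x ≡ 2 (mod 18): gcd(40, 18) = 2; 2 - 16 = -14, which IS divisible by 2, so compatible.
    Write x = 16 + 40·t and substitute into x ≡ 2 (mod 18): 40·t ≡ 2 − 16 = -14 (mod 18).
    Divide the congruence (and modulus) by g = 2: 20·t ≡ -7 (mod 9).
    Reduce coefficients mod 9: 2·t ≡ 2 (mod 9).
    The inverse of 2 mod 9 is 5 (since 2·5 = 10 = 1·9 + 1), so t ≡ 5·2 = 10 ≡ 1 (mod 9).
    Then x = 16 + 40·1 = 56, valid modulo lcm(40, 18) = 360: x ≡ 56 (mod 360).
Verify: 56 mod 8 = 0, 56 mod 20 = 16, 56 mod 18 = 2.

x ≡ 56 (mod 360).


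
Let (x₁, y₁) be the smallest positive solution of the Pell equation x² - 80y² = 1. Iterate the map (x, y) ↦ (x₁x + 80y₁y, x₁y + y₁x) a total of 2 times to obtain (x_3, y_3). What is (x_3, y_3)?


Step 1: Find the fundamental solution (x₁, y₁) of x² - 80y² = 1.
  Expand √80 as a continued fraction. a₀ = ⌊√80⌋ = 8; iterate m_{k+1} = d_k·a_k − m_k, d_{k+1} = (80 − m_{k+1}²)/d_k, a_{k+1} = ⌊(a₀ + m_{k+1})/d_{k+1}⌋ (starting m₀ = 0, d₀ = 1), with convergents p_k = a_k·p_{k-1} + p_{k-2}, q_k = a_k·q_{k-1} + q_{k-2} (p₋₁ = 1, q₋₁ = 0):
  k = 0: a₀ = 8; p₀/q₀ = 8/1; p₀² − 80·q₀² = 64 − 80 = -16.
  k = 1: m = 8, d = 16, a = ⌊(8 + 8)/16⌋ = 1; p/q = (1·8 + 1)/(1·1 + 0) = 9/1; p² − 80·q² = 81 − 80 = 1.
  The first convergent with p² − 80·q² = 1 gives the fundamental solution (x₁, y₁) = (9, 1).
Step 2: Apply the recurrence (x_{n+1}, y_{n+1}) = (x₁x_n + 80y₁y_n, x₁y_n + y₁x_n) repeatedly.
  From (x_1, y_1) = (9, 1): x_2 = 9·9 + 80·1·1 = 161; y_2 = 9·1 + 1·9 = 18.
  From (x_2, y_2) = (161, 18): x_3 = 9·161 + 80·1·18 = 2889; y_3 = 9·18 + 1·161 = 323.
Step 3: Verify x_3² - 80·y_3² = 8346321 - 8346320 = 1 (should be 1). ✓

(x_1, y_1) = (9, 1); (x_3, y_3) = (2889, 323).


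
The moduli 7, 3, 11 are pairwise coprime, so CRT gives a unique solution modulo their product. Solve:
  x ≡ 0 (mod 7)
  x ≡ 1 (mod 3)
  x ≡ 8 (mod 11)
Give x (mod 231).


Moduli 7, 3, 11 are pairwise coprime; by CRT there is a unique solution modulo M = 7 · 3 · 11 = 231.
Solve pairwise, accumulating the modulus:
  Start with x ≡ 0 (mod 7).
  Combine with x ≡ 1 (mod 3): since gcd(7, 3) = 1, we get a unique residue mod 21.
    Write x = 0 + 7·t and substitute into x ≡ 1 (mod 3): 7·t ≡ 1 − 0 = 1 (mod 3).
    Reduce coefficients mod 3: 1·t ≡ 1 (mod 3).
    So t ≡ 1 (mod 3).
    Then x = 0 + 7·1 = 7, valid modulo lcm(7, 3) = 21: x ≡ 7 (mod 21).
  Combine with x ≡ 8 (mod 11): since gcd(21, 11) = 1, we get a unique residue mod 231.
    Write x = 7 + 21·t and substitute into x ≡ 8 (mod 11): 21·t ≡ 8 − 7 = 1 (mod 11).
    Reduce coefficients mod 11: 10·t ≡ 1 (mod 11).
    The inverse of 10 mod 11 is 10 (since 10·10 = 100 = 9·11 + 1), so t ≡ 10·1 = 10 ≡ 10 (mod 11).
    Then x = 7 + 21·10 = 217, valid modulo lcm(21, 11) = 231: x ≡ 217 (mod 231).
Verify: 217 mod 7 = 0 ✓, 217 mod 3 = 1 ✓, 217 mod 11 = 8 ✓.

x ≡ 217 (mod 231).


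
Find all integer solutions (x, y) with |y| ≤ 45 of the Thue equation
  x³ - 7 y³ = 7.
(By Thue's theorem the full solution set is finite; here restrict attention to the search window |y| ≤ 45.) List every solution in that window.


The equation is x³ - 7y³ = 7. For fixed y, x³ = 7·y³ + 7, so a solution requires the RHS to be a perfect cube.
Strategy: iterate y from -45 to 45, compute RHS = 7·y³ + 7, and check whether it is a (positive or negative) perfect cube.
Check small values of y:
  y = 0: RHS = 7 is not a perfect cube.
  y = 1: RHS = 14 is not a perfect cube.
  y = -1: RHS = 0 = (0)³ ⇒ x = 0 works.
  y = 2: RHS = 63 is not a perfect cube.
  y = -2: RHS = -49 is not a perfect cube.
  y = 3: RHS = 196 is not a perfect cube.
  y = -3: RHS = -182 is not a perfect cube.
Continuing the search up to |y| = 45 finds no further solutions beyond those listed.
Collected solutions: (0, -1).

Solutions (with |y| ≤ 45): (0, -1).


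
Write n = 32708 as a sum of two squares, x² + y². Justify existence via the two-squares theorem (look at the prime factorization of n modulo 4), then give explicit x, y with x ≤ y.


Step 1: Factor n = 32708 = 2^2 · 13 · 17 · 37.
Step 2: Check the mod-4 condition on each prime factor: 2 = 2 (special); 13 ≡ 1 (mod 4), exponent 1; 17 ≡ 1 (mod 4), exponent 1; 37 ≡ 1 (mod 4), exponent 1.
All primes ≡ 3 (mod 4) appear to even exponent (or don't appear), so by the two-squares theorem n IS expressible as a sum of two squares.
Step 3: Build a representation. Group n = k² · m with k = 2 and m = 13 · 17 · 37 = 8177 (a product of primes ≡ 1 (mod 4)); a representation of m scales to one of n via (k·x)² + (k·y)² = k²(x² + y²). Each prime p ≡ 1 (mod 4) is itself a sum of two squares; find a² by testing p − a² for a perfect square:
  13: 13 − 1² = 12, 13 − 2² = 9 = 3² ⇒ 13 = 2² + 3².
  17: 17 − 1² = 16 = 4² ⇒ 17 = 1² + 4².
  37: 37 − 1² = 36 = 6² ⇒ 37 = 1² + 6².
  Combine using the Brahmagupta–Fibonacci identity (a² + b²)(c² + d²) = (ac − bd)² + (ad + bc)² = (ac + bd)² + (ad − bc)²:
  13 · 17 = 221: from (2² + 3²)(1² + 4²), take (2·1 − 3·4, 2·4 + 3·1) = (2 − 12, 8 + 3) = (-10, 11); dropping signs (only squares matter) gives (10, 11); check 10² + 11² = 100 + 121 = 221 ✓.
  221 · 37 = 8177: from (10² + 11²)(1² + 6²), take (10·1 − 11·6, 10·6 + 11·1) = (10 − 66, 60 + 11) = (-56, 71); dropping signs (only squares matter) gives (56, 71); check 56² + 71² = 3136 + 5041 = 8177 ✓.
  Scale by k = 2: (2·56, 2·71) = (112, 142).
Step 4: Order so x ≤ y and verify: 112² + 142² = 12544 + 20164 = 32708 = n. ✓

n = 32708 = 112² + 142² (one valid representation with x ≤ y).


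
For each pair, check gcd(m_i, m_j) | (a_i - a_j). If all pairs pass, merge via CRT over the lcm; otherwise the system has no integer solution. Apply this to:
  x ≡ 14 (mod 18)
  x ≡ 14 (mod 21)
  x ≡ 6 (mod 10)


Moduli 18, 21, 10 are not pairwise coprime, so CRT works modulo lcm(m_i) when all pairwise compatibility conditions hold.
Pairwise compatibility: gcd(m_i, m_j) must divide a_i - a_j for every pair.
Merge one congruence at a time:
  Start: x ≡ 14 (mod 18).
  Combine with x ≡ 14 (mod 21): gcd(18, 21) = 3; 14 - 14 = 0, which IS divisible by 3, so compatible.
    Write x = 14 + 18·t and substitute into x ≡ 14 (mod 21): 18·t ≡ 14 − 14 = 0 (mod 21).
    Divide the congruence (and modulus) by g = 3: 6·t ≡ 0 (mod 7).
    The inverse of 6 mod 7 is 6 (since 6·6 = 36 = 5·7 + 1), so t ≡ 6·0 = 0 ≡ 0 (mod 7).
    Then x = 14 + 18·0 = 14, valid modulo lcm(18, 21) = 126: x ≡ 14 (mod 126).
  Combine with x ≡ 6 (mod 10): gcd(126, 10) = 2; 6 - 14 = -8, which IS divisible by 2, so compatible.
    Write x = 14 + 126·t and substitute into x ≡ 6 (mod 10): 126·t ≡ 6 − 14 = -8 (mod 10).
    Divide the congruence (and modulus) by g = 2: 63·t ≡ -4 (mod 5).
    Reduce coefficients mod 5: 3·t ≡ 1 (mod 5).
    The inverse of 3 mod 5 is 2 (since 3·2 = 6 = 1·5 + 1), so t ≡ 2·1 = 2 ≡ 2 (mod 5).
    Then x = 14 + 126·2 = 266, valid modulo lcm(126, 10) = 630: x ≡ 266 (mod 630).
Verify: 266 mod 18 = 14, 266 mod 21 = 14, 266 mod 10 = 6.

x ≡ 266 (mod 630).


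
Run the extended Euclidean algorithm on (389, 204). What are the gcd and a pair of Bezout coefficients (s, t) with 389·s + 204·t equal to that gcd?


Euclidean algorithm on (389, 204) — divide until remainder is 0:
  389 = 1 · 204 + 185
  204 = 1 · 185 + 19
  185 = 9 · 19 + 14
  19 = 1 · 14 + 5
  14 = 2 · 5 + 4
  5 = 1 · 4 + 1
  4 = 4 · 1 + 0
gcd(389, 204) = 1.
Track Bezout coefficients alongside the remainders: start with r₀ = 389 = a·1 + b·0 (s = 1, t = 0) and r₁ = 204 = a·0 + b·1 (s = 0, t = 1); each new remainder r_{k+1} = r_{k-1} − q_k·r_k inherits s_{k+1} = s_{k-1} − q_k·s_k, t_{k+1} = t_{k-1} − q_k·t_k, so r_k = a·s_k + b·t_k at every step:
  q = 1: r = 185, s = 1 − 1·0 = 1, t = 0 − 1·1 = -1  (check: 389·1 + 204·(-1) = 185)
  q = 1: r = 19, s = 0 − 1·1 = -1, t = 1 − 1·(-1) = 2  (check: 389·(-1) + 204·2 = 19)
  q = 9: r = 14, s = 1 − 9·(-1) = 10, t = -1 − 9·2 = -19  (check: 389·10 + 204·(-19) = 14)
  q = 1: r = 5, s = -1 − 1·10 = -11, t = 2 − 1·(-19) = 21  (check: 389·(-11) + 204·21 = 5)
  q = 2: r = 4, s = 10 − 2·(-11) = 32, t = -19 − 2·21 = -61  (check: 389·32 + 204·(-61) = 4)
  q = 1: r = 1, s = -11 − 1·32 = -43, t = 21 − 1·(-61) = 82  (check: 389·(-43) + 204·82 = 1)
The row with r = 1 (the gcd) gives the Bezout coefficients s = -43, t = 82.
Result: 389 · (-43) + 204 · (82) = 1.

gcd(389, 204) = 1; s = -43, t = 82 (check: 389·(-43) + 204·82 = 1).


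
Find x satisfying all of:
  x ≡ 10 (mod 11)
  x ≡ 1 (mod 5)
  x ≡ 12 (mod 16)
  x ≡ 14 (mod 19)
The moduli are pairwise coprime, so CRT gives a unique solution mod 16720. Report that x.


Product of moduli M = 11 · 5 · 16 · 19 = 16720.
Merge one congruence at a time:
  Start: x ≡ 10 (mod 11).
  Combine with x ≡ 1 (mod 5); new modulus lcm = 55.
    Write x = 10 + 11·t and substitute into x ≡ 1 (mod 5): 11·t ≡ 1 − 10 = -9 (mod 5).
    Reduce coefficients mod 5: 1·t ≡ 1 (mod 5).
    So t ≡ 1 (mod 5).
    Then x = 10 + 11·1 = 21, valid modulo lcm(11, 5) = 55: x ≡ 21 (mod 55).
  Combine with x ≡ 12 (mod 16); new modulus lcm = 880.
    Write x = 21 + 55·t and substitute into x ≡ 12 (mod 16): 55·t ≡ 12 − 21 = -9 (mod 16).
    Reduce coefficients mod 16: 7·t ≡ 7 (mod 16).
    The inverse of 7 mod 16 is 7 (since 7·7 = 49 = 3·16 + 1), so t ≡ 7·7 = 49 ≡ 1 (mod 16).
    Then x = 21 + 55·1 = 76, valid modulo lcm(55, 16) = 880: x ≡ 76 (mod 880).
  Combine with x ≡ 14 (mod 19); new modulus lcm = 16720.
    Write x = 76 + 880·t and substitute into x ≡ 14 (mod 19): 880·t ≡ 14 − 76 = -62 (mod 19).
    Reduce coefficients mod 19: 6·t ≡ 14 (mod 19).
    The inverse of 6 mod 19 is 16 (since 6·16 = 96 = 5·19 + 1), so t ≡ 16·14 = 224 ≡ 15 (mod 19).
    Then x = 76 + 880·15 = 13276, valid modulo lcm(880, 19) = 16720: x ≡ 13276 (mod 16720).
Verify against each original: 13276 mod 11 = 10, 13276 mod 5 = 1, 13276 mod 16 = 12, 13276 mod 19 = 14.

x ≡ 13276 (mod 16720).


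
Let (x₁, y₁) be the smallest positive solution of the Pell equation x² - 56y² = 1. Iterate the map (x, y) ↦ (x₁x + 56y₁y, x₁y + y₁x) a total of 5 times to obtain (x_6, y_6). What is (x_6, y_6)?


Step 1: Find the fundamental solution (x₁, y₁) of x² - 56y² = 1.
  Expand √56 as a continued fraction. a₀ = ⌊√56⌋ = 7; iterate m_{k+1} = d_k·a_k − m_k, d_{k+1} = (56 − m_{k+1}²)/d_k, a_{k+1} = ⌊(a₀ + m_{k+1})/d_{k+1}⌋ (starting m₀ = 0, d₀ = 1), with convergents p_k = a_k·p_{k-1} + p_{k-2}, q_k = a_k·q_{k-1} + q_{k-2} (p₋₁ = 1, q₋₁ = 0):
  k = 0: a₀ = 7; p₀/q₀ = 7/1; p₀² − 56·q₀² = 49 − 56 = -7.
  k = 1: m = 7, d = 7, a = ⌊(7 + 7)/7⌋ = 2; p/q = (2·7 + 1)/(2·1 + 0) = 15/2; p² − 56·q² = 225 − 224 = 1.
  The first convergent with p² − 56·q² = 1 gives the fundamental solution (x₁, y₁) = (15, 2).
Step 2: Apply the recurrence (x_{n+1}, y_{n+1}) = (x₁x_n + 56y₁y_n, x₁y_n + y₁x_n) repeatedly.
  From (x_1, y_1) = (15, 2): x_2 = 15·15 + 56·2·2 = 449; y_2 = 15·2 + 2·15 = 60.
  From (x_2, y_2) = (449, 60): x_3 = 15·449 + 56·2·60 = 13455; y_3 = 15·60 + 2·449 = 1798.
  From (x_3, y_3) = (13455, 1798): x_4 = 15·13455 + 56·2·1798 = 403201; y_4 = 15·1798 + 2·13455 = 53880.
  From (x_4, y_4) = (403201, 53880): x_5 = 15·403201 + 56·2·53880 = 12082575; y_5 = 15·53880 + 2·403201 = 1614602.
  From (x_5, y_5) = (12082575, 1614602): x_6 = 15·12082575 + 56·2·1614602 = 362074049; y_6 = 15·1614602 + 2·12082575 = 48384180.
Step 3: Verify x_6² - 56·y_6² = 131097616959254401 - 131097616959254400 = 1 (should be 1). ✓

(x_1, y_1) = (15, 2); (x_6, y_6) = (362074049, 48384180).


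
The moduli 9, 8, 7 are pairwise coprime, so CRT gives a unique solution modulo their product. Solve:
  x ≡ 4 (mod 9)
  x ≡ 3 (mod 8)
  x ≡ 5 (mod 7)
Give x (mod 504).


Moduli 9, 8, 7 are pairwise coprime; by CRT there is a unique solution modulo M = 9 · 8 · 7 = 504.
Solve pairwise, accumulating the modulus:
  Start with x ≡ 4 (mod 9).
  Combine with x ≡ 3 (mod 8): since gcd(9, 8) = 1, we get a unique residue mod 72.
    Write x = 4 + 9·t and substitute into x ≡ 3 (mod 8): 9·t ≡ 3 − 4 = -1 (mod 8).
    Reduce coefficients mod 8: 1·t ≡ 7 (mod 8).
    So t ≡ 7 (mod 8).
    Then x = 4 + 9·7 = 67, valid modulo lcm(9, 8) = 72: x ≡ 67 (mod 72).
  Combine with x ≡ 5 (mod 7): since gcd(72, 7) = 1, we get a unique residue mod 504.
    Write x = 67 + 72·t and substitute into x ≡ 5 (mod 7): 72·t ≡ 5 − 67 = -62 (mod 7).
    Reduce coefficients mod 7: 2·t ≡ 1 (mod 7).
    The inverse of 2 mod 7 is 4 (since 2·4 = 8 = 1·7 + 1), so t ≡ 4·1 = 4 ≡ 4 (mod 7).
    Then x = 67 + 72·4 = 355, valid modulo lcm(72, 7) = 504: x ≡ 355 (mod 504).
Verify: 355 mod 9 = 4 ✓, 355 mod 8 = 3 ✓, 355 mod 7 = 5 ✓.

x ≡ 355 (mod 504).


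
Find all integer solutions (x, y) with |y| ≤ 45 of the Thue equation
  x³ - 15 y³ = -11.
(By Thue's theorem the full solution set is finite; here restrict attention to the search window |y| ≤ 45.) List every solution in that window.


The equation is x³ - 15y³ = -11. For fixed y, x³ = 15·y³ − 11, so a solution requires the RHS to be a perfect cube.
Strategy: iterate y from -45 to 45, compute RHS = 15·y³ − 11, and check whether it is a (positive or negative) perfect cube.
Check small values of y:
  y = 0: RHS = -11 is not a perfect cube.
  y = 1: RHS = 4 is not a perfect cube.
  y = -1: RHS = -26 is not a perfect cube.
  y = 2: RHS = 109 is not a perfect cube.
  y = -2: RHS = -131 is not a perfect cube.
  y = 3: RHS = 394 is not a perfect cube.
  y = -3: RHS = -416 is not a perfect cube.
Continuing the search up to |y| = 45 finds no solutions either.
No (x, y) in the scanned range satisfies the equation.

No integer solutions with |y| ≤ 45.


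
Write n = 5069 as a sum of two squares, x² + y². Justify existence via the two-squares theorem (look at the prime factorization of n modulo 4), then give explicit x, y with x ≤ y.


Step 1: Factor n = 5069 = 37 · 137.
Step 2: Check the mod-4 condition on each prime factor: 37 ≡ 1 (mod 4), exponent 1; 137 ≡ 1 (mod 4), exponent 1.
All primes ≡ 3 (mod 4) appear to even exponent (or don't appear), so by the two-squares theorem n IS expressible as a sum of two squares.
Step 3: Build a representation. Here n = 37 · 137 is a product of primes ≡ 1 (mod 4). Each prime p ≡ 1 (mod 4) is itself a sum of two squares; find a² by testing p − a² for a perfect square:
  37: 37 − 1² = 36 = 6² ⇒ 37 = 1² + 6².
  137: 137 − 1² = 136, 137 − 2² = 133, 137 − 3² = 128, 137 − 4² = 121 = 11² ⇒ 137 = 4² + 11².
  Combine using the Brahmagupta–Fibonacci identity (a² + b²)(c² + d²) = (ac − bd)² + (ad + bc)² = (ac + bd)² + (ad − bc)²:
  37 · 137 = 5069: from (1² + 6²)(4² + 11²), take (1·4 − 6·11, 1·11 + 6·4) = (4 − 66, 11 + 24) = (-62, 35); dropping signs (only squares matter) gives (62, 35); check 62² + 35² = 3844 + 1225 = 5069 ✓.
Step 4: Order so x ≤ y and verify: 35² + 62² = 1225 + 3844 = 5069 = n. ✓

n = 5069 = 35² + 62² (one valid representation with x ≤ y).


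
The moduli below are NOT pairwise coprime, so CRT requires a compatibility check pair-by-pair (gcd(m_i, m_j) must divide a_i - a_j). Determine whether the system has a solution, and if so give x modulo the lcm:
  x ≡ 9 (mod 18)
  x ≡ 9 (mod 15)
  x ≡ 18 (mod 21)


Moduli 18, 15, 21 are not pairwise coprime, so CRT works modulo lcm(m_i) when all pairwise compatibility conditions hold.
Pairwise compatibility: gcd(m_i, m_j) must divide a_i - a_j for every pair.
Merge one congruence at a time:
  Start: x ≡ 9 (mod 18).
  Combine with x ≡ 9 (mod 15): gcd(18, 15) = 3; 9 - 9 = 0, which IS divisible by 3, so compatible.
    Write x = 9 + 18·t and substitute into x ≡ 9 (mod 15): 18·t ≡ 9 − 9 = 0 (mod 15).
    Divide the congruence (and modulus) by g = 3: 6·t ≡ 0 (mod 5).
    Reduce coefficients mod 5: 1·t ≡ 0 (mod 5).
    So t ≡ 0 (mod 5).
    Then x = 9 + 18·0 = 9, valid modulo lcm(18, 15) = 90: x ≡ 9 (mod 90).
  Combine with x ≡ 18 (mod 21): gcd(90, 21) = 3; 18 - 9 = 9, which IS divisible by 3, so compatible.
    Write x = 9 + 90·t and substitute into x ≡ 18 (mod 21): 90·t ≡ 18 − 9 = 9 (mod 21).
    Divide the congruence (and modulus) by g = 3: 30·t ≡ 3 (mod 7).
    Reduce coefficients mod 7: 2·t ≡ 3 (mod 7).
    The inverse of 2 mod 7 is 4 (since 2·4 = 8 = 1·7 + 1), so t ≡ 4·3 = 12 ≡ 5 (mod 7).
    Then x = 9 + 90·5 = 459, valid modulo lcm(90, 21) = 630: x ≡ 459 (mod 630).
Verify: 459 mod 18 = 9, 459 mod 15 = 9, 459 mod 21 = 18.

x ≡ 459 (mod 630).


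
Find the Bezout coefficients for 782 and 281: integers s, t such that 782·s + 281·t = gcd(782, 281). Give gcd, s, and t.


Euclidean algorithm on (782, 281) — divide until remainder is 0:
  782 = 2 · 281 + 220
  281 = 1 · 220 + 61
  220 = 3 · 61 + 37
  61 = 1 · 37 + 24
  37 = 1 · 24 + 13
  24 = 1 · 13 + 11
  13 = 1 · 11 + 2
  11 = 5 · 2 + 1
  2 = 2 · 1 + 0
gcd(782, 281) = 1.
Track Bezout coefficients alongside the remainders: start with r₀ = 782 = a·1 + b·0 (s = 1, t = 0) and r₁ = 281 = a·0 + b·1 (s = 0, t = 1); each new remainder r_{k+1} = r_{k-1} − q_k·r_k inherits s_{k+1} = s_{k-1} − q_k·s_k, t_{k+1} = t_{k-1} − q_k·t_k, so r_k = a·s_k + b·t_k at every step:
  q = 2: r = 220, s = 1 − 2·0 = 1, t = 0 − 2·1 = -2  (check: 782·1 + 281·(-2) = 220)
  q = 1: r = 61, s = 0 − 1·1 = -1, t = 1 − 1·(-2) = 3  (check: 782·(-1) + 281·3 = 61)
  q = 3: r = 37, s = 1 − 3·(-1) = 4, t = -2 − 3·3 = -11  (check: 782·4 + 281·(-11) = 37)
  q = 1: r = 24, s = -1 − 1·4 = -5, t = 3 − 1·(-11) = 14  (check: 782·(-5) + 281·14 = 24)
  q = 1: r = 13, s = 4 − 1·(-5) = 9, t = -11 − 1·14 = -25  (check: 782·9 + 281·(-25) = 13)
  q = 1: r = 11, s = -5 − 1·9 = -14, t = 14 − 1·(-25) = 39  (check: 782·(-14) + 281·39 = 11)
  q = 1: r = 2, s = 9 − 1·(-14) = 23, t = -25 − 1·39 = -64  (check: 782·23 + 281·(-64) = 2)
  q = 5: r = 1, s = -14 − 5·23 = -129, t = 39 − 5·(-64) = 359  (check: 782·(-129) + 281·359 = 1)
The row with r = 1 (the gcd) gives the Bezout coefficients s = -129, t = 359.
Result: 782 · (-129) + 281 · (359) = 1.

gcd(782, 281) = 1; s = -129, t = 359 (check: 782·(-129) + 281·359 = 1).
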